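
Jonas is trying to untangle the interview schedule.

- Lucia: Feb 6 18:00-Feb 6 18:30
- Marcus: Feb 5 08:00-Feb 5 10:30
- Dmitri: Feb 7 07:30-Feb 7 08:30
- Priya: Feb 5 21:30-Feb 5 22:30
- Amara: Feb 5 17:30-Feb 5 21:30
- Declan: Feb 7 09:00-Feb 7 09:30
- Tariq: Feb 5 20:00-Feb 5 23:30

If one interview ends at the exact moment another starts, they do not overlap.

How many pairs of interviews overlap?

2

Sorted by start: Marcus, Amara, Tariq, Priya, Lucia, Dmitri, Declan.
Amara starts after Marcus ends, so nothing later overlaps Marcus either.
Tariq starts before Amara ends → Amara and Tariq overlap.
Priya starts exactly when Amara ends (back-to-back, no overlap), so nothing later overlaps Amara either.
Priya starts before Tariq ends → Tariq and Priya overlap.
Lucia starts after Tariq ends, so nothing later overlaps Tariq either.
Lucia starts after Priya ends, so nothing later overlaps Priya either.
Dmitri starts after Lucia ends, so nothing later overlaps Lucia either.
Declan starts after Dmitri ends.
Overlapping pairs: Amara & Tariq, Priya & Tariq — 2 in total.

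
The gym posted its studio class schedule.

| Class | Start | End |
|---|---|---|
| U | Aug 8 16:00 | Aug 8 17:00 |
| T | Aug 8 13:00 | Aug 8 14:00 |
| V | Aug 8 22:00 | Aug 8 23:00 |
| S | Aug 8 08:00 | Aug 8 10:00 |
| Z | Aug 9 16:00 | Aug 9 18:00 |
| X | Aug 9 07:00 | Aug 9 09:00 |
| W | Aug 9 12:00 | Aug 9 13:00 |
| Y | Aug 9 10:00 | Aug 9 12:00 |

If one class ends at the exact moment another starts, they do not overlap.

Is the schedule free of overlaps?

Yes

Check each pair: they overlap iff neither finishes before the other starts.
Sorted by start: S, T, U, V, X, Y, W, Z.
T starts after S ends, so S has no further overlaps.
U starts after T ends, so T has no further overlaps.
V starts after U ends, so U has no further overlaps.
X starts after V ends, so V has no further overlaps.
Y starts after X ends, so X has no further overlaps.
W starts exactly when Y ends (back-to-back, no overlap), so Y has no further overlaps.
Z starts after W ends.
Every pair is clear; the schedule has no overlaps.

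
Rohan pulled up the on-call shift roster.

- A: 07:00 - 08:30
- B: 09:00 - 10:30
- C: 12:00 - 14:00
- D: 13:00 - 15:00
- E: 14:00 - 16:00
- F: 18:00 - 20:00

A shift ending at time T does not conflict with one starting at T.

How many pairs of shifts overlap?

2

Sorted by start: A, B, C, D, E, F.
B starts after A ends, so nothing later overlaps A either.
C starts after B ends, so nothing later overlaps B either.
D starts before C ends → C and D overlap.
E starts exactly when C ends (back-to-back, no overlap), so nothing later overlaps C either.
E starts before D ends → D and E overlap.
F starts after D ends.
F starts after E ends.
Overlapping pairs: C & D, D & E — 2 in total.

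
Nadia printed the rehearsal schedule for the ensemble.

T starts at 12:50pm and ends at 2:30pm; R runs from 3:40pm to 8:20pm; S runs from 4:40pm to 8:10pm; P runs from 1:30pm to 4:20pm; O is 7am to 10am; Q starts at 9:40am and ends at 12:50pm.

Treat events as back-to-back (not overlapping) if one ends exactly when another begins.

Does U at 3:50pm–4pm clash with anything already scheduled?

O: ends 10am at or before U starts 3:50pm → clear.
Q: ends 12:50pm at or before U starts 3:50pm → clear.
T: ends 2:30pm at or before U starts 3:50pm → clear.
P: starts 1:30pm before U ends 4pm, and ends 4:20pm after U starts 3:50pm → overlap.
R: starts 3:40pm before U ends 4pm, and ends 8:20pm after U starts 3:50pm → overlap.
S: starts 4:40pm at or after U ends 4pm → clear.
U overlaps P, R.

Yes — it overlaps P, R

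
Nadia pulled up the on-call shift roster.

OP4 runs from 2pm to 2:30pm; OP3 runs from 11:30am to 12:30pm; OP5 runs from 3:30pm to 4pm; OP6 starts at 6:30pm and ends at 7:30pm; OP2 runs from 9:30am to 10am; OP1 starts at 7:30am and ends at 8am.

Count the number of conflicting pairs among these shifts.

Sorted by start: OP1, OP2, OP3, OP4, OP5, OP6.
OP2 starts after OP1 ends; OP1 is clear from here.
OP3 starts after OP2 ends; OP2 is clear from here.
OP4 starts after OP3 ends; OP3 is clear from here.
OP5 starts after OP4 ends; OP4 is clear from here.
OP6 starts after OP5 ends.
No pair overlaps.

0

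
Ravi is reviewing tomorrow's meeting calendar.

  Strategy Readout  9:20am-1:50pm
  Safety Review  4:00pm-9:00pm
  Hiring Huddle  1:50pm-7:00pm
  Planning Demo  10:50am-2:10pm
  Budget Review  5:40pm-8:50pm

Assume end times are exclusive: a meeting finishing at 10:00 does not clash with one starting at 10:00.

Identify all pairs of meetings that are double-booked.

Sorted by start: Strategy Readout, Planning Demo, Hiring Huddle, Safety Review, Budget Review.
Planning Demo starts before Strategy Readout ends → Strategy Readout and Planning Demo overlap.
Hiring Huddle starts exactly when Strategy Readout ends (back-to-back, no overlap), so nothing later overlaps Strategy Readout either.
Hiring Huddle starts before Planning Demo ends → Planning Demo and Hiring Huddle overlap.
Safety Review starts after Planning Demo ends, so nothing later overlaps Planning Demo either.
Safety Review starts before Hiring Huddle ends → Hiring Huddle and Safety Review overlap.
Budget Review starts before Hiring Huddle ends → Hiring Huddle and Budget Review overlap.
Budget Review starts before Safety Review ends → Safety Review and Budget Review overlap.

Budget Review & Hiring Huddle, Budget Review & Safety Review, Hiring Huddle & Planning Demo, Hiring Huddle & Safety Review, Planning Demo & Strategy Readout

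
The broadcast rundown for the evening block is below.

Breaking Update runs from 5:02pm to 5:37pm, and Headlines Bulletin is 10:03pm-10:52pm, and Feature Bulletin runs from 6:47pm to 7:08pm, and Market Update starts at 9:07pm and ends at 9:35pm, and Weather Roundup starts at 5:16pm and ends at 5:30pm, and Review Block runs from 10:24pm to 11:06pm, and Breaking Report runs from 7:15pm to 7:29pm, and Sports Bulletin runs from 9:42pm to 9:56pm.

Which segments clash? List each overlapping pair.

Breaking Update & Weather Roundup, Headlines Bulletin & Review Block

Sorted by start: Breaking Update, Weather Roundup, Feature Bulletin, Breaking Report, Market Update, Sports Bulletin, Headlines Bulletin, Review Block.
Weather Roundup starts before Breaking Update ends → Breaking Update and Weather Roundup overlap.
Feature Bulletin starts after Breaking Update ends, so nothing later overlaps Breaking Update either.
Feature Bulletin starts after Weather Roundup ends, so nothing later overlaps Weather Roundup either.
Breaking Report starts after Feature Bulletin ends, so nothing later overlaps Feature Bulletin either.
Market Update starts after Breaking Report ends, so nothing later overlaps Breaking Report either.
Sports Bulletin starts after Market Update ends, so nothing later overlaps Market Update either.
Headlines Bulletin starts after Sports Bulletin ends, so nothing later overlaps Sports Bulletin either.
Review Block starts before Headlines Bulletin ends → Headlines Bulletin and Review Block overlap.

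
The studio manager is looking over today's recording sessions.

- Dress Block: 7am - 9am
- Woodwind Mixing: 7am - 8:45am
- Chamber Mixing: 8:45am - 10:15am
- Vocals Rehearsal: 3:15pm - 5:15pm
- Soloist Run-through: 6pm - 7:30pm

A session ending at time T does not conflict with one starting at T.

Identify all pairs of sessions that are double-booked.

Chamber Mixing & Dress Block, Dress Block & Woodwind Mixing

Check each pair: they overlap iff neither finishes before the other starts.
Sorted by start: Dress Block, Woodwind Mixing, Chamber Mixing, Vocals Rehearsal, Soloist Run-through.
Woodwind Mixing starts before Dress Block ends → Dress Block and Woodwind Mixing overlap.
Chamber Mixing starts before Dress Block ends → Dress Block and Chamber Mixing overlap.
Vocals Rehearsal starts after Dress Block ends; Dress Block is clear from here.
Chamber Mixing starts exactly when Woodwind Mixing ends (back-to-back, no overlap); Woodwind Mixing is clear from here.
Vocals Rehearsal starts after Chamber Mixing ends; Chamber Mixing is clear from here.
Soloist Run-through starts after Vocals Rehearsal ends.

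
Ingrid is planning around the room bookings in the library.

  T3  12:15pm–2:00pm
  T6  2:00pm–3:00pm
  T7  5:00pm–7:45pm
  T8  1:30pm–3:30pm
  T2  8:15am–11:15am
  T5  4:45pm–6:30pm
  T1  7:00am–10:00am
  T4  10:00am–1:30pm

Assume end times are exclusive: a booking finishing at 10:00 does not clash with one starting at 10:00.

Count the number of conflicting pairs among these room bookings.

6

Sorted by start: T1, T2, T4, T3, T8, T6, T5, T7.
T2 starts before T1 ends → T1 and T2 overlap.
T4 starts exactly when T1 ends (back-to-back, no overlap); T1 is clear from here.
T4 starts before T2 ends → T2 and T4 overlap.
T3 starts after T2 ends; T2 is clear from here.
T3 starts before T4 ends → T4 and T3 overlap.
T8 starts exactly when T4 ends (back-to-back, no overlap); T4 is clear from here.
T8 starts before T3 ends → T3 and T8 overlap.
T6 starts exactly when T3 ends (back-to-back, no overlap); T3 is clear from here.
T6 starts before T8 ends → T8 and T6 overlap.
T5 starts after T8 ends; T8 is clear from here.
T5 starts after T6 ends; T6 is clear from here.
T7 starts before T5 ends → T5 and T7 overlap.
Overlapping pairs: T1 & T2, T2 & T4, T3 & T4, T3 & T8, T5 & T7, T6 & T8 — 6 in total.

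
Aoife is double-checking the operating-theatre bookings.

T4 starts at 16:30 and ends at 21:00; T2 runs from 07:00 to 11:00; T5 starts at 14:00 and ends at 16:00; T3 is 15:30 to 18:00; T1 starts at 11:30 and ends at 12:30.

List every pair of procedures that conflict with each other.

T3 & T4, T3 & T5

Two intervals overlap when each starts before the other ends.
Sorted by start: T2, T1, T5, T3, T4.
T1 starts after T2 ends, so T2 has no further overlaps.
T5 starts after T1 ends, so T1 has no further overlaps.
T3 starts before T5 ends → T5 and T3 overlap.
T4 starts after T5 ends.
T4 starts before T3 ends → T3 and T4 overlap.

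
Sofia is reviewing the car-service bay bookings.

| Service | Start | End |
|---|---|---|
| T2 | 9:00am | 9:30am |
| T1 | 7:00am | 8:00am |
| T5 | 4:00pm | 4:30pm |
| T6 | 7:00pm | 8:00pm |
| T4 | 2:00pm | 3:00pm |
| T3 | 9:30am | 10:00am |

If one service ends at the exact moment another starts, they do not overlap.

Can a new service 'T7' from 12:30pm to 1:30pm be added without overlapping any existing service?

Yes — the slot is free

T1: ends 8:00am at or before T7 starts 12:30pm → clear.
T2: ends 9:30am at or before T7 starts 12:30pm → clear.
T3: ends 10:00am at or before T7 starts 12:30pm → clear.
T4: starts 2:00pm at or after T7 ends 1:30pm → clear.
T5: starts 4:00pm at or after T7 ends 1:30pm → clear.
T6: starts 7:00pm at or after T7 ends 1:30pm → clear.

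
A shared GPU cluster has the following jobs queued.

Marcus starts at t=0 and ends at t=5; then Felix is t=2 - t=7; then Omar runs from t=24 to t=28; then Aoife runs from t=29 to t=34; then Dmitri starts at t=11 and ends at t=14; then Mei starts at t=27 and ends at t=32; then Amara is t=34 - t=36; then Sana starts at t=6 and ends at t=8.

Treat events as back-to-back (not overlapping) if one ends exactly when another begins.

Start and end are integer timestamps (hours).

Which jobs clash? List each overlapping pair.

Two intervals overlap when each starts before the other ends.
Sorted by start: Marcus, Felix, Sana, Dmitri, Omar, Mei, Aoife, Amara.
Felix starts before Marcus ends → Marcus and Felix overlap.
Sana starts after Marcus ends, so Marcus has no further overlaps.
Sana starts before Felix ends → Felix and Sana overlap.
Dmitri starts after Felix ends, so Felix has no further overlaps.
Dmitri starts after Sana ends, so Sana has no further overlaps.
Omar starts after Dmitri ends, so Dmitri has no further overlaps.
Mei starts before Omar ends → Omar and Mei overlap.
Aoife starts after Omar ends, so Omar has no further overlaps.
Aoife starts before Mei ends → Mei and Aoife overlap.
Amara starts after Mei ends.
Amara starts exactly when Aoife ends (back-to-back, no overlap).

Aoife & Mei, Felix & Marcus, Felix & Sana, Mei & Omar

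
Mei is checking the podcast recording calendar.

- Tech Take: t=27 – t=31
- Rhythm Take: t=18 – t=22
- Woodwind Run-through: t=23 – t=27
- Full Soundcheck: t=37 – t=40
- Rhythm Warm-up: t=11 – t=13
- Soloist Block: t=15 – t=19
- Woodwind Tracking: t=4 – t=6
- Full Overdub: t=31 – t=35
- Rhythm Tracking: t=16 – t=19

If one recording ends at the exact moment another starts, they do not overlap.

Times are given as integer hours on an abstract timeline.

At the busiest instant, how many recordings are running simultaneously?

Walk through starts and ends in time order (an end at T is processed before a start at T):
t=4 start Woodwind Tracking → 1
t=6 end Woodwind Tracking → 0
t=11 start Rhythm Warm-up → 1
t=13 end Rhythm Warm-up → 0
t=15 start Soloist Block → 1
t=16 start Rhythm Tracking → 2
t=18 start Rhythm Take → 3
t=19 end Rhythm Tracking → 2
t=19 end Soloist Block → 1
t=22 end Rhythm Take → 0
t=23 start Woodwind Run-through → 1
t=27 end Woodwind Run-through → 0
t=27 start Tech Take → 1
t=31 end Tech Take → 0
t=31 start Full Overdub → 1
t=35 end Full Overdub → 0
t=37 start Full Soundcheck → 1
t=40 end Full Soundcheck → 0
Peak is 3, at t=18 (Rhythm Take, Rhythm Tracking, Soloist Block).

3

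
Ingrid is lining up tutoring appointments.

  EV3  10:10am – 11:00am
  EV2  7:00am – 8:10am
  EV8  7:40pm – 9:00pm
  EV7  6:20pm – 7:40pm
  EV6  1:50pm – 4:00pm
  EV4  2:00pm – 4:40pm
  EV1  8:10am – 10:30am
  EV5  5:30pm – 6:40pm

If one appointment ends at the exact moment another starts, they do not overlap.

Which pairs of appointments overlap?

Two intervals overlap when each starts before the other ends.
Sorted by start: EV2, EV1, EV3, EV6, EV4, EV5, EV7, EV8.
EV1 starts exactly when EV2 ends (back-to-back, no overlap), so nothing later overlaps EV2 either.
EV3 starts before EV1 ends → EV1 and EV3 overlap.
EV6 starts after EV1 ends, so nothing later overlaps EV1 either.
EV6 starts after EV3 ends, so nothing later overlaps EV3 either.
EV4 starts before EV6 ends → EV6 and EV4 overlap.
EV5 starts after EV6 ends, so nothing later overlaps EV6 either.
EV5 starts after EV4 ends, so nothing later overlaps EV4 either.
EV7 starts before EV5 ends → EV5 and EV7 overlap.
EV8 starts after EV5 ends.
EV8 starts exactly when EV7 ends (back-to-back, no overlap).

EV1 & EV3, EV4 & EV6, EV5 & EV7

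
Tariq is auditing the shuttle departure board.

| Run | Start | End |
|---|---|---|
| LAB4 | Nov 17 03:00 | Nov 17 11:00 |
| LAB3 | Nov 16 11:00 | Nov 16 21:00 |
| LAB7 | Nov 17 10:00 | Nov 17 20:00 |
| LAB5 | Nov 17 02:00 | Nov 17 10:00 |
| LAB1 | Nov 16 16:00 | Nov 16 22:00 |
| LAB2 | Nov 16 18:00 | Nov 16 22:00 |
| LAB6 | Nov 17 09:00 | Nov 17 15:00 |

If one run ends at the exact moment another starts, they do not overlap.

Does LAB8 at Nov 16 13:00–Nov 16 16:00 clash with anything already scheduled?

LAB3: starts Nov 16 11:00 before LAB8 ends Nov 16 16:00, and ends Nov 16 21:00 after LAB8 starts Nov 16 13:00 → overlap.
LAB1: starts Nov 16 16:00 at or after LAB8 ends Nov 16 16:00 → clear.
LAB2: starts Nov 16 18:00 at or after LAB8 ends Nov 16 16:00 → clear.
LAB5: starts Nov 17 02:00 at or after LAB8 ends Nov 16 16:00 → clear.
LAB4: starts Nov 17 03:00 at or after LAB8 ends Nov 16 16:00 → clear.
LAB6: starts Nov 17 09:00 at or after LAB8 ends Nov 16 16:00 → clear.
LAB7: starts Nov 17 10:00 at or after LAB8 ends Nov 16 16:00 → clear.
LAB8 overlaps LAB3.

Yes — it overlaps LAB3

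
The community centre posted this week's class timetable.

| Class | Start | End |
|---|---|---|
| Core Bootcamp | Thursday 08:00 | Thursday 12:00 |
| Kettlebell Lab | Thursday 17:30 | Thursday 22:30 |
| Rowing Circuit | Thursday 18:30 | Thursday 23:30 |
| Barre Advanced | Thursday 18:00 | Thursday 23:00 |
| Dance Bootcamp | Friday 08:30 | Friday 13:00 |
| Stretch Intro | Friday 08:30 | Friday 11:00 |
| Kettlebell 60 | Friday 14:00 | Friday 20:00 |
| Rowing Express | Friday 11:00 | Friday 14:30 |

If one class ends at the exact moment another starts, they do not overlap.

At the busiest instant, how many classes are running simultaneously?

3

Sweep the timeline, counting +1 at each start and −1 at each end (ends before starts at a tie):
Thursday 08:00 start Core Bootcamp → 1
Thursday 12:00 end Core Bootcamp → 0
Thursday 17:30 start Kettlebell Lab → 1
Thursday 18:00 start Barre Advanced → 2
Thursday 18:30 start Rowing Circuit → 3
Thursday 22:30 end Kettlebell Lab → 2
Thursday 23:00 end Barre Advanced → 1
Thursday 23:30 end Rowing Circuit → 0
Friday 08:30 start Dance Bootcamp → 1
Friday 08:30 start Stretch Intro → 2
Friday 11:00 end Stretch Intro → 1
Friday 11:00 start Rowing Express → 2
Friday 13:00 end Dance Bootcamp → 1
Friday 14:00 start Kettlebell 60 → 2
Friday 14:30 end Rowing Express → 1
Friday 20:00 end Kettlebell 60 → 0
Peak is 3, at Thursday 18:30 (Barre Advanced, Kettlebell Lab, Rowing Circuit).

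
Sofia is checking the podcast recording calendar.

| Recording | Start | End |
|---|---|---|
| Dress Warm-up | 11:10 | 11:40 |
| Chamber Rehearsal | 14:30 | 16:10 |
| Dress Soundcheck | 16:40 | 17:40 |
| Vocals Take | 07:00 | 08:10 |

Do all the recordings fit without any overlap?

Yes

Sorted by start: Vocals Take, Dress Warm-up, Chamber Rehearsal, Dress Soundcheck.
Dress Warm-up starts after Vocals Take ends, so nothing later overlaps Vocals Take either.
Chamber Rehearsal starts after Dress Warm-up ends, so nothing later overlaps Dress Warm-up either.
Dress Soundcheck starts after Chamber Rehearsal ends.
Every pair is clear; the schedule has no overlaps.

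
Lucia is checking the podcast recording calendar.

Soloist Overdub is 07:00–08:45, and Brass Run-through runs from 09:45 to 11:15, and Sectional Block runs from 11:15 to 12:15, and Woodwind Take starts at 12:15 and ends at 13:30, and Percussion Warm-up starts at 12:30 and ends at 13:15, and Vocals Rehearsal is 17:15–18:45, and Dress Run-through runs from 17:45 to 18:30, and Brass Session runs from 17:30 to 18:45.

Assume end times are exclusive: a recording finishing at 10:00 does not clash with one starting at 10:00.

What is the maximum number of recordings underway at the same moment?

3

Sweep the timeline, counting +1 at each start and −1 at each end (ends before starts at a tie):
07:00 start Soloist Overdub → 1
08:45 end Soloist Overdub → 0
09:45 start Brass Run-through → 1
11:15 end Brass Run-through → 0
11:15 start Sectional Block → 1
12:15 end Sectional Block → 0
12:15 start Woodwind Take → 1
12:30 start Percussion Warm-up → 2
13:15 end Percussion Warm-up → 1
13:30 end Woodwind Take → 0
17:15 start Vocals Rehearsal → 1
17:30 start Brass Session → 2
17:45 start Dress Run-through → 3
18:30 end Dress Run-through → 2
18:45 end Brass Session → 1
18:45 end Vocals Rehearsal → 0
Peak is 3, at 17:45 (Brass Session, Dress Run-through, Vocals Rehearsal).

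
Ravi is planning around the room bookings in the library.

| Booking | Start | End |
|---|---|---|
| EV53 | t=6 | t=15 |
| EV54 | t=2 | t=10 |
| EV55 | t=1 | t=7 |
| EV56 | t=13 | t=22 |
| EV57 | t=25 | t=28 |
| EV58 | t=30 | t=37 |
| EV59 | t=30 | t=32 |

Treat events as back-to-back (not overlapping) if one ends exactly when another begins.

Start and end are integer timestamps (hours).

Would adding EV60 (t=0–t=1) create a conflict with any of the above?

EV55: starts t=1 at or after EV60 ends t=1 → clear.
EV54: starts t=2 at or after EV60 ends t=1 → clear.
EV53: starts t=6 at or after EV60 ends t=1 → clear.
EV56: starts t=13 at or after EV60 ends t=1 → clear.
EV57: starts t=25 at or after EV60 ends t=1 → clear.
EV58: starts t=30 at or after EV60 ends t=1 → clear.
EV59: starts t=30 at or after EV60 ends t=1 → clear.

No — it doesn't clash with anything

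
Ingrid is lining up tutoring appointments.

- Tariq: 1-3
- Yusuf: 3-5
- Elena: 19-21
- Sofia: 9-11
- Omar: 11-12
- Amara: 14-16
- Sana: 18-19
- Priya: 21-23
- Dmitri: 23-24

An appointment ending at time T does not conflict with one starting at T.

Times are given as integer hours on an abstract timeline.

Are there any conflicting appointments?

No

Two intervals overlap when each starts before the other ends.
Sorted by start: Tariq, Yusuf, Sofia, Omar, Amara, Sana, Elena, Priya, Dmitri.
Yusuf starts exactly when Tariq ends (back-to-back, no overlap), so nothing later overlaps Tariq either.
Sofia starts after Yusuf ends, so nothing later overlaps Yusuf either.
Omar starts exactly when Sofia ends (back-to-back, no overlap), so nothing later overlaps Sofia either.
Amara starts after Omar ends, so nothing later overlaps Omar either.
Sana starts after Amara ends, so nothing later overlaps Amara either.
Elena starts exactly when Sana ends (back-to-back, no overlap), so nothing later overlaps Sana either.
Priya starts exactly when Elena ends (back-to-back, no overlap), so nothing later overlaps Elena either.
Dmitri starts exactly when Priya ends (back-to-back, no overlap).
Every pair is clear; the schedule has no overlaps.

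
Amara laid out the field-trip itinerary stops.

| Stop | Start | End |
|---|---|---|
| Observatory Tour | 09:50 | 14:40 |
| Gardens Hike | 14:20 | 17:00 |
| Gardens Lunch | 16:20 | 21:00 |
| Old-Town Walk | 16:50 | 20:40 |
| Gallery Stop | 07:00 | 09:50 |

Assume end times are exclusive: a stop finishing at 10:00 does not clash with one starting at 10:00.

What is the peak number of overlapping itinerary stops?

3

Sort all start/end points and keep a running count:
07:00 start Gallery Stop → 1
09:50 end Gallery Stop → 0
09:50 start Observatory Tour → 1
14:20 start Gardens Hike → 2
14:40 end Observatory Tour → 1
16:20 start Gardens Lunch → 2
16:50 start Old-Town Walk → 3
17:00 end Gardens Hike → 2
20:40 end Old-Town Walk → 1
21:00 end Gardens Lunch → 0
Peak is 3, at 16:50 (Gardens Hike, Gardens Lunch, Old-Town Walk).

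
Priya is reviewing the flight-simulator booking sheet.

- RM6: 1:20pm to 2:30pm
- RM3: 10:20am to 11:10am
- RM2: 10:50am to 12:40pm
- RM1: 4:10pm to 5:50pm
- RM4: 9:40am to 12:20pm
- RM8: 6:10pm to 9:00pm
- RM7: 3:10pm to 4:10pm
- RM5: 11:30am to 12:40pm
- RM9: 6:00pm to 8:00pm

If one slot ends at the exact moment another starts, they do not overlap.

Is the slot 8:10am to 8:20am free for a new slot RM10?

RM4: starts 9:40am at or after RM10 ends 8:20am → clear.
RM3: starts 10:20am at or after RM10 ends 8:20am → clear.
RM2: starts 10:50am at or after RM10 ends 8:20am → clear.
RM5: starts 11:30am at or after RM10 ends 8:20am → clear.
RM6: starts 1:20pm at or after RM10 ends 8:20am → clear.
RM7: starts 3:10pm at or after RM10 ends 8:20am → clear.
RM1: starts 4:10pm at or after RM10 ends 8:20am → clear.
RM9: starts 6:00pm at or after RM10 ends 8:20am → clear.
RM8: starts 6:10pm at or after RM10 ends 8:20am → clear.

Yes — the slot is free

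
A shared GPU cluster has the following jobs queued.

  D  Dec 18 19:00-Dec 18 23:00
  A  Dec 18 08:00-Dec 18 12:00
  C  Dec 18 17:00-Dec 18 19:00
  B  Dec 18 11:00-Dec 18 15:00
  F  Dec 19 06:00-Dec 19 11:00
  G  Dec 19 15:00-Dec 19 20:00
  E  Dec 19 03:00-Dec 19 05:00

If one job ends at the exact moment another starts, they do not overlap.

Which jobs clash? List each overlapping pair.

Sorted by start: A, B, C, D, E, F, G.
B starts before A ends → A and B overlap.
C starts after A ends, so A has no further overlaps.
C starts after B ends, so B has no further overlaps.
D starts exactly when C ends (back-to-back, no overlap), so C has no further overlaps.
E starts after D ends, so D has no further overlaps.
F starts after E ends, so E has no further overlaps.
G starts after F ends.

A & B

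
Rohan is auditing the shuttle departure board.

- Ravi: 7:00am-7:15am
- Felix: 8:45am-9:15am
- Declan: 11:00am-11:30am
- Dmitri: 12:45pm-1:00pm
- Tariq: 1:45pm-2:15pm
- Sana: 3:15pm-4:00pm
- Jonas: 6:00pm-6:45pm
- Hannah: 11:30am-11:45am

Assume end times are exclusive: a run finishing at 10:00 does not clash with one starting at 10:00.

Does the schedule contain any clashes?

No

Two intervals overlap when each starts before the other ends.
Sorted by start: Ravi, Felix, Declan, Hannah, Dmitri, Tariq, Sana, Jonas.
Felix starts after Ravi ends — done with Ravi.
Declan starts after Felix ends — done with Felix.
Hannah starts exactly when Declan ends (back-to-back, no overlap) — done with Declan.
Dmitri starts after Hannah ends — done with Hannah.
Tariq starts after Dmitri ends — done with Dmitri.
Sana starts after Tariq ends — done with Tariq.
Jonas starts after Sana ends.
Every pair is clear; the schedule has no overlaps.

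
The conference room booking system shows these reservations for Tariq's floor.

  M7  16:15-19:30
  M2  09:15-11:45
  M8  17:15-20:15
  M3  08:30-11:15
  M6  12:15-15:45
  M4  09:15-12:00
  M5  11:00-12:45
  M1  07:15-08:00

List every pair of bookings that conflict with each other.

M2 & M3, M2 & M4, M2 & M5, M3 & M4, M3 & M5, M4 & M5, M5 & M6, M7 & M8

Two intervals overlap when each starts before the other ends.
Sorted by start: M1, M3, M2, M4, M5, M6, M7, M8.
M3 starts after M1 ends; M1 is clear from here.
M2 starts before M3 ends → M3 and M2 overlap.
M4 starts before M3 ends → M3 and M4 overlap.
M5 starts before M3 ends → M3 and M5 overlap.
M6 starts after M3 ends; M3 is clear from here.
M4 starts before M2 ends → M2 and M4 overlap.
M5 starts before M2 ends → M2 and M5 overlap.
M6 starts after M2 ends; M2 is clear from here.
M5 starts before M4 ends → M4 and M5 overlap.
M6 starts after M4 ends; M4 is clear from here.
M6 starts before M5 ends → M5 and M6 overlap.
M7 starts after M5 ends; M5 is clear from here.
M7 starts after M6 ends; M6 is clear from here.
M8 starts before M7 ends → M7 and M8 overlap.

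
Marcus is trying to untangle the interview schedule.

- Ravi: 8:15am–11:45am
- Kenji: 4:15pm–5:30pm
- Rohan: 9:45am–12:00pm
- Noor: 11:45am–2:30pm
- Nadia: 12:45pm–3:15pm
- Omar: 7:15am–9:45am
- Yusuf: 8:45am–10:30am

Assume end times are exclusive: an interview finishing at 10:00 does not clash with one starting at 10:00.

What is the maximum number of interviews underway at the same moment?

3

Walk through starts and ends in time order (an end at T is processed before a start at T):
7:15am start Omar → 1
8:15am start Ravi → 2
8:45am start Yusuf → 3
9:45am end Omar → 2
9:45am start Rohan → 3
10:30am end Yusuf → 2
11:45am end Ravi → 1
11:45am start Noor → 2
12:00pm end Rohan → 1
12:45pm start Nadia → 2
2:30pm end Noor → 1
3:15pm end Nadia → 0
4:15pm start Kenji → 1
5:30pm end Kenji → 0
Peak is 3, at 8:45am (Omar, Ravi, Yusuf).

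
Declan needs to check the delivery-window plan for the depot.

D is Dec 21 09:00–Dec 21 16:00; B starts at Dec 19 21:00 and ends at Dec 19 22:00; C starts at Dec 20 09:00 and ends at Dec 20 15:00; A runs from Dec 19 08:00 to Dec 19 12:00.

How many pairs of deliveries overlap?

Two intervals overlap when each starts before the other ends.
Sorted by start: A, B, C, D.
B starts after A ends, so nothing later overlaps A either.
C starts after B ends, so nothing later overlaps B either.
D starts after C ends.
No pair overlaps.

0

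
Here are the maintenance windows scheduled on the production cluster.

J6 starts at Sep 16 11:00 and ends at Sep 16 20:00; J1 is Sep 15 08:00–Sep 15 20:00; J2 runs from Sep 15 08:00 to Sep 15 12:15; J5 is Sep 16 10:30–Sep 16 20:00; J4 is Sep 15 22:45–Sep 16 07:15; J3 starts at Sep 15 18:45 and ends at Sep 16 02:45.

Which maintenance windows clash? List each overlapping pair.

J1 & J2, J1 & J3, J3 & J4, J5 & J6

Check each pair: they overlap iff neither finishes before the other starts.
Sorted by start: J1, J2, J3, J4, J5, J6.
J2 starts before J1 ends → J1 and J2 overlap.
J3 starts before J1 ends → J1 and J3 overlap.
J4 starts after J1 ends, so nothing later overlaps J1 either.
J3 starts after J2 ends, so nothing later overlaps J2 either.
J4 starts before J3 ends → J3 and J4 overlap.
J5 starts after J3 ends, so nothing later overlaps J3 either.
J5 starts after J4 ends, so nothing later overlaps J4 either.
J6 starts before J5 ends → J5 and J6 overlap.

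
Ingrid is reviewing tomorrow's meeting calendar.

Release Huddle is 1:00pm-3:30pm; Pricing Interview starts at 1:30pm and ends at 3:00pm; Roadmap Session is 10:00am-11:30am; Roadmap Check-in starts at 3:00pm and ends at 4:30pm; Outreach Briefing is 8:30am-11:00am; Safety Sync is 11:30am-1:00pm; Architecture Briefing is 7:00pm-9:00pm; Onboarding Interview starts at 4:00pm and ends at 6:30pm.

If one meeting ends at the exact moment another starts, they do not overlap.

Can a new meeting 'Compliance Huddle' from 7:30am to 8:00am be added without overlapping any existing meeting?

Outreach Briefing: starts 8:30am at or after Compliance Huddle ends 8:00am → clear.
Roadmap Session: starts 10:00am at or after Compliance Huddle ends 8:00am → clear.
Safety Sync: starts 11:30am at or after Compliance Huddle ends 8:00am → clear.
Release Huddle: starts 1:00pm at or after Compliance Huddle ends 8:00am → clear.
Pricing Interview: starts 1:30pm at or after Compliance Huddle ends 8:00am → clear.
Roadmap Check-in: starts 3:00pm at or after Compliance Huddle ends 8:00am → clear.
Onboarding Interview: starts 4:00pm at or after Compliance Huddle ends 8:00am → clear.
Architecture Briefing: starts 7:00pm at or after Compliance Huddle ends 8:00am → clear.

Yes — the slot is free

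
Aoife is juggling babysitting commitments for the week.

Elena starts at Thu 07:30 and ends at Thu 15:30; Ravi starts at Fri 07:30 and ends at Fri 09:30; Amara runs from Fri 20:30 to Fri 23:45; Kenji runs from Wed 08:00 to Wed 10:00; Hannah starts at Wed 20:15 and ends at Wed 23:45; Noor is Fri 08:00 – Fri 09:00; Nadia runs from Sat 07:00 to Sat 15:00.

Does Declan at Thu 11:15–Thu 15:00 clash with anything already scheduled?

Kenji: ends Wed 10:00 at or before Declan starts Thu 11:15 → clear.
Hannah: ends Wed 23:45 at or before Declan starts Thu 11:15 → clear.
Elena: starts Thu 07:30 before Declan ends Thu 15:00, and ends Thu 15:30 after Declan starts Thu 11:15 → overlap.
Ravi: starts Fri 07:30 at or after Declan ends Thu 15:00 → clear.
Noor: starts Fri 08:00 at or after Declan ends Thu 15:00 → clear.
Amara: starts Fri 20:30 at or after Declan ends Thu 15:00 → clear.
Nadia: starts Sat 07:00 at or after Declan ends Thu 15:00 → clear.
Declan overlaps Elena.

Yes — it overlaps Elena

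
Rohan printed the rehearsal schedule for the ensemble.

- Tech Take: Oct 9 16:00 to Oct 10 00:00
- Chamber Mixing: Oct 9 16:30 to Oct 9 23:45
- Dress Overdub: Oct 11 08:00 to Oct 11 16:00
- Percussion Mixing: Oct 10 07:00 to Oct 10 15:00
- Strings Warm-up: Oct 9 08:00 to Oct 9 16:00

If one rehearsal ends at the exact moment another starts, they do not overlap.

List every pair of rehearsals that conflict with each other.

Chamber Mixing & Tech Take

Two intervals overlap when each starts before the other ends.
Sorted by start: Strings Warm-up, Tech Take, Chamber Mixing, Percussion Mixing, Dress Overdub.
Tech Take starts exactly when Strings Warm-up ends (back-to-back, no overlap), so Strings Warm-up has no further overlaps.
Chamber Mixing starts before Tech Take ends → Tech Take and Chamber Mixing overlap.
Percussion Mixing starts after Tech Take ends, so Tech Take has no further overlaps.
Percussion Mixing starts after Chamber Mixing ends, so Chamber Mixing has no further overlaps.
Dress Overdub starts after Percussion Mixing ends.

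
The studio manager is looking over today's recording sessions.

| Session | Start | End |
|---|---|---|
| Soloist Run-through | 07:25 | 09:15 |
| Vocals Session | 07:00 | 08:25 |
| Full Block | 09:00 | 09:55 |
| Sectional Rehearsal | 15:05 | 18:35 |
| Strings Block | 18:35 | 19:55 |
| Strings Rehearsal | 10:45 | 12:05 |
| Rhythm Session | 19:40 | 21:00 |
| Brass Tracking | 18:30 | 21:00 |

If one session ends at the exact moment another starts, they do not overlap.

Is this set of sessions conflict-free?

No

Sorted by start: Vocals Session, Soloist Run-through, Full Block, Strings Rehearsal, Sectional Rehearsal, Brass Tracking, Strings Block, Rhythm Session.
Soloist Run-through starts before Vocals Session ends → Vocals Session and Soloist Run-through overlap.
That's a conflict, so the schedule is not conflict-free.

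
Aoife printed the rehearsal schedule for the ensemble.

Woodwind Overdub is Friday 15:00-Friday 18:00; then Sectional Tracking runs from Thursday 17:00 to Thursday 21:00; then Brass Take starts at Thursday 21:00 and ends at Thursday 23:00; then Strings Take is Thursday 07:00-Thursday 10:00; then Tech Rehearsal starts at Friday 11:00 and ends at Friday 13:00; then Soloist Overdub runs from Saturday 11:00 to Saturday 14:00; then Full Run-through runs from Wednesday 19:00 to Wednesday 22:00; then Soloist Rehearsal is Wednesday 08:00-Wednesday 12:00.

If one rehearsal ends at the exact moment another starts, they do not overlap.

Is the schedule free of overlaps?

Yes

Sorted by start: Soloist Rehearsal, Full Run-through, Strings Take, Sectional Tracking, Brass Take, Tech Rehearsal, Woodwind Overdub, Soloist Overdub.
Full Run-through starts after Soloist Rehearsal ends; Soloist Rehearsal is clear from here.
Strings Take starts after Full Run-through ends; Full Run-through is clear from here.
Sectional Tracking starts after Strings Take ends; Strings Take is clear from here.
Brass Take starts exactly when Sectional Tracking ends (back-to-back, no overlap); Sectional Tracking is clear from here.
Tech Rehearsal starts after Brass Take ends; Brass Take is clear from here.
Woodwind Overdub starts after Tech Rehearsal ends; Tech Rehearsal is clear from here.
Soloist Overdub starts after Woodwind Overdub ends.
Every pair is clear; the schedule has no overlaps.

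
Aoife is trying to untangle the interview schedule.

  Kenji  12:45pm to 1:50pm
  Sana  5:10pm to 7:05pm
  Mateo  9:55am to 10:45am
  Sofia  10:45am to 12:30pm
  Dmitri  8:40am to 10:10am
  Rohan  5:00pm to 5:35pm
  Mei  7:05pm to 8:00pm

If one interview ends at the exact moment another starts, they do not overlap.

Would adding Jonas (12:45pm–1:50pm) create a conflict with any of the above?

Yes — it overlaps Kenji

Dmitri: ends 10:10am at or before Jonas starts 12:45pm → clear.
Mateo: ends 10:45am at or before Jonas starts 12:45pm → clear.
Sofia: ends 12:30pm at or before Jonas starts 12:45pm → clear.
Kenji: starts 12:45pm before Jonas ends 1:50pm, and ends 1:50pm after Jonas starts 12:45pm → overlap.
Rohan: starts 5:00pm at or after Jonas ends 1:50pm → clear.
Sana: starts 5:10pm at or after Jonas ends 1:50pm → clear.
Mei: starts 7:05pm at or after Jonas ends 1:50pm → clear.
Jonas overlaps Kenji.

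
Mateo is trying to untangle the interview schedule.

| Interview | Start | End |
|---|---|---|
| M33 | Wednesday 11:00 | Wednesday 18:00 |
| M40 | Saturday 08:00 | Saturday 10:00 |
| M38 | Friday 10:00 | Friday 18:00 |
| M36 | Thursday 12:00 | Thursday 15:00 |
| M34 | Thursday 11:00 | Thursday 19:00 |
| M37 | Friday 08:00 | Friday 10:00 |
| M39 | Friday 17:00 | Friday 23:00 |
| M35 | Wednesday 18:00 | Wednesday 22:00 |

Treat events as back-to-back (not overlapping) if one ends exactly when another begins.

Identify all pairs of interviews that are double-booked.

Sorted by start: M33, M35, M34, M36, M37, M38, M39, M40.
M35 starts exactly when M33 ends (back-to-back, no overlap), so M33 has no further overlaps.
M34 starts after M35 ends, so M35 has no further overlaps.
M36 starts before M34 ends → M34 and M36 overlap.
M37 starts after M34 ends, so M34 has no further overlaps.
M37 starts after M36 ends, so M36 has no further overlaps.
M38 starts exactly when M37 ends (back-to-back, no overlap), so M37 has no further overlaps.
M39 starts before M38 ends → M38 and M39 overlap.
M40 starts after M38 ends.
M40 starts after M39 ends.

M34 & M36, M38 & M39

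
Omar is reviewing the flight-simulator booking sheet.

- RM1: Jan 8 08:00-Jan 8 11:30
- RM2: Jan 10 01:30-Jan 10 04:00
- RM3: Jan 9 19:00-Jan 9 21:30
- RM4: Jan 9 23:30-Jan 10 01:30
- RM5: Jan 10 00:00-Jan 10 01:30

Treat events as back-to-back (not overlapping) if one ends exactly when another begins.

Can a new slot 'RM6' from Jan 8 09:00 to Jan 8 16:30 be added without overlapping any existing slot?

RM1: starts Jan 8 08:00 before RM6 ends Jan 8 16:30, and ends Jan 8 11:30 after RM6 starts Jan 8 09:00 → overlap.
RM3: starts Jan 9 19:00 at or after RM6 ends Jan 8 16:30 → clear.
RM4: starts Jan 9 23:30 at or after RM6 ends Jan 8 16:30 → clear.
RM5: starts Jan 10 00:00 at or after RM6 ends Jan 8 16:30 → clear.
RM2: starts Jan 10 01:30 at or after RM6 ends Jan 8 16:30 → clear.
RM6 overlaps RM1.

No — it overlaps RM1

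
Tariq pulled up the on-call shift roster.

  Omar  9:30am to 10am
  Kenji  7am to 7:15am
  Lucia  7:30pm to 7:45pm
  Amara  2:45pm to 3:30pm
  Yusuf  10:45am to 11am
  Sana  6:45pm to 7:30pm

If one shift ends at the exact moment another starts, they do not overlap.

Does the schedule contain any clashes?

No

Two intervals overlap when each starts before the other ends.
Sorted by start: Kenji, Omar, Yusuf, Amara, Sana, Lucia.
Omar starts after Kenji ends — done with Kenji.
Yusuf starts after Omar ends — done with Omar.
Amara starts after Yusuf ends — done with Yusuf.
Sana starts after Amara ends — done with Amara.
Lucia starts exactly when Sana ends (back-to-back, no overlap).
Every pair is clear; the schedule has no overlaps.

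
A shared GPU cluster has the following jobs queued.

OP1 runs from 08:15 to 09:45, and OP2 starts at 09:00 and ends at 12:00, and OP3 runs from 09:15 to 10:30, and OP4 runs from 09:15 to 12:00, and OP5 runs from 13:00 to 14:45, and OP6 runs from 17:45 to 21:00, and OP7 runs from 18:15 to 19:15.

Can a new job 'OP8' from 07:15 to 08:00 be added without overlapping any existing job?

Yes — the slot is free

OP1: starts 08:15 at or after OP8 ends 08:00 → clear.
OP2: starts 09:00 at or after OP8 ends 08:00 → clear.
OP3: starts 09:15 at or after OP8 ends 08:00 → clear.
OP4: starts 09:15 at or after OP8 ends 08:00 → clear.
OP5: starts 13:00 at or after OP8 ends 08:00 → clear.
OP6: starts 17:45 at or after OP8 ends 08:00 → clear.
OP7: starts 18:15 at or after OP8 ends 08:00 → clear.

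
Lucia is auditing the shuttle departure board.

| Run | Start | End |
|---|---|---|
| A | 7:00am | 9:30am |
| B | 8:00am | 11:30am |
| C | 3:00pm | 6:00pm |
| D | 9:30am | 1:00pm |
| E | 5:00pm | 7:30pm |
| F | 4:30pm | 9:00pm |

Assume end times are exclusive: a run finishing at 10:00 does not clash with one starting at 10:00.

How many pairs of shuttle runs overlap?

Two intervals overlap when each starts before the other ends.
Sorted by start: A, B, D, C, F, E.
B starts before A ends → A and B overlap.
D starts exactly when A ends (back-to-back, no overlap); A is clear from here.
D starts before B ends → B and D overlap.
C starts after B ends; B is clear from here.
C starts after D ends; D is clear from here.
F starts before C ends → C and F overlap.
E starts before C ends → C and E overlap.
E starts before F ends → F and E overlap.
Overlapping pairs: A & B, B & D, C & E, C & F, E & F — 5 in total.

5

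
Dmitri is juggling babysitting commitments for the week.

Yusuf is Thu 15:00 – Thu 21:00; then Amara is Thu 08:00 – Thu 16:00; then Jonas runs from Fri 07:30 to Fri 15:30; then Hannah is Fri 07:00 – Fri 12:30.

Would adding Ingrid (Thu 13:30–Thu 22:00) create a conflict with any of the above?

Amara: starts Thu 08:00 before Ingrid ends Thu 22:00, and ends Thu 16:00 after Ingrid starts Thu 13:30 → overlap.
Yusuf: starts Thu 15:00 before Ingrid ends Thu 22:00, and ends Thu 21:00 after Ingrid starts Thu 13:30 → overlap.
Hannah: starts Fri 07:00 at or after Ingrid ends Thu 22:00 → clear.
Jonas: starts Fri 07:30 at or after Ingrid ends Thu 22:00 → clear.
Ingrid overlaps Amara, Yusuf.

Yes — it overlaps Amara, Yusuf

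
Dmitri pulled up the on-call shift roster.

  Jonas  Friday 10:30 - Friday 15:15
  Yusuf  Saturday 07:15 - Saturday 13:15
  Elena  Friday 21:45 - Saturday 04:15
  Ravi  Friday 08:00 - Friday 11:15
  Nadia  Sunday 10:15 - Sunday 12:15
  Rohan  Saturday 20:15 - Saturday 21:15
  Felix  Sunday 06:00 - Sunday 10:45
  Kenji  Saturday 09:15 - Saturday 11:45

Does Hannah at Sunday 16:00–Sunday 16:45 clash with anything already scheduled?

Ravi: ends Friday 11:15 at or before Hannah starts Sunday 16:00 → clear.
Jonas: ends Friday 15:15 at or before Hannah starts Sunday 16:00 → clear.
Elena: ends Saturday 04:15 at or before Hannah starts Sunday 16:00 → clear.
Yusuf: ends Saturday 13:15 at or before Hannah starts Sunday 16:00 → clear.
Kenji: ends Saturday 11:45 at or before Hannah starts Sunday 16:00 → clear.
Rohan: ends Saturday 21:15 at or before Hannah starts Sunday 16:00 → clear.
Felix: ends Sunday 10:45 at or before Hannah starts Sunday 16:00 → clear.
Nadia: ends Sunday 12:15 at or before Hannah starts Sunday 16:00 → clear.

No — it doesn't clash with anything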